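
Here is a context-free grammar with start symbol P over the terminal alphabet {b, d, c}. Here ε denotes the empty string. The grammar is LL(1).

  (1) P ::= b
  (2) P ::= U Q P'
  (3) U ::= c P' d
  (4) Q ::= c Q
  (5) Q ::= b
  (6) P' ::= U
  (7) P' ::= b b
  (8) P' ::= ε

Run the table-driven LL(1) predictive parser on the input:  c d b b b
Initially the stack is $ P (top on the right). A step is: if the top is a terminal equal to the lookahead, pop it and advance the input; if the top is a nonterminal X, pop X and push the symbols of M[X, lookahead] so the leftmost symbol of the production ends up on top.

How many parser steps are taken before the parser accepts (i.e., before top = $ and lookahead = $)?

      Stack          Input        Action
   1  $ P            c d b b b $  expand P ::= U Q P'
   2  $ P' Q U       c d b b b $  expand U ::= c P' d
   3  $ P' Q d P' c  c d b b b $  match c
   4  $ P' Q d P'    d b b b $    expand P' ::= ε
   5  $ P' Q d       d b b b $    match d
   6  $ P' Q         b b b $      expand Q ::= b
   7  $ P' b         b b b $      match b
   8  $ P'           b b $        expand P' ::= b b
   9  $ b b          b b $        match b
  10  $ b            b $          match b
Accept reached after 10 steps.

10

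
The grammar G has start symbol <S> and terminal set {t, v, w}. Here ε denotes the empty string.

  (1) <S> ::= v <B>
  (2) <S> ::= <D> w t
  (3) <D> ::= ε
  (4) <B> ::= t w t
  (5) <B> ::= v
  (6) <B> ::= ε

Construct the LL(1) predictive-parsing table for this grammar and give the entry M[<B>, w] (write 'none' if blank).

FIRST(<D>) = {ε}
FIRST(<B>) = {ε, t, v}
FIRST(<S>) = {v, w}  (via <D> w t)
FOLLOW(<S>) includes $ since <S> is the start symbol.
FOLLOW(<S>): <S> appears on no right-hand side. Thus FOLLOW(<S>) = {$}.
FOLLOW(<B>): in <S>::=v <B>, the suffix after <B> is empty, so FOLLOW(<B>) ⊇ FOLLOW(<S>) = {$}. Thus FOLLOW(<B>) = {$}.
For <B> ::= t w t: FIRST(t w t) = {t}, so it goes in M[<B>, t] for t ∈ {t}.
For <B> ::= v: FIRST(v) = {v}, so it goes in M[<B>, t] for t ∈ {v}.
For <B> ::= ε: FIRST(ε) = {ε}, so it goes in M[<B>, t] for t ∈ {}; since ε ∈ FIRST, also for every t ∈ FOLLOW(<B>) = {$}.
None of these place a production in M[<B>, w].

none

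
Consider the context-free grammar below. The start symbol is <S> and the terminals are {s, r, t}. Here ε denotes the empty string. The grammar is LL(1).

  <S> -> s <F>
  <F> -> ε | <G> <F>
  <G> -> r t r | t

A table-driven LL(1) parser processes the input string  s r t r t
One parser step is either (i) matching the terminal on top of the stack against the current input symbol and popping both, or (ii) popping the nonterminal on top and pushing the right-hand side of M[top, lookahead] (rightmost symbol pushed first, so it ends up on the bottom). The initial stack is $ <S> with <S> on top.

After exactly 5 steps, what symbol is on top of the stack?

step 1: stack=$ <S>  input=s r t r t $  — expand <S> -> s <F>
step 2: stack=$ <F> s  input=s r t r t $  — match s
step 3: stack=$ <F>  input=r t r t $  — expand <F> -> <G> <F>
step 4: stack=$ <F> <G>  input=r t r t $  — expand <G> -> r t r
step 5: stack=$ <F> r t r  input=r t r t $  — match r
Stack after step 5: $ <F> r t (top = t).

t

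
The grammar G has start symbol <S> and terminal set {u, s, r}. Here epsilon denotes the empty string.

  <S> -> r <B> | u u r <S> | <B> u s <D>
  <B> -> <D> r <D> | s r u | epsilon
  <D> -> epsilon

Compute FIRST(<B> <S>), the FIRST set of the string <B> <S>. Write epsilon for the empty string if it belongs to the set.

{r, s, u}

FIRST(<D>): from <D>->epsilon we get {epsilon}. So FIRST(<D>) = {epsilon}.
FIRST(<B>): from <B>-><D> r <D> we get {r}; from <B>->s r u we get {s}; from <B>->epsilon we get {epsilon}. So FIRST(<B>) = {epsilon, r, s}.
FIRST(<S>): from <S>->r <B> we get {r}; from <S>->u u r <S> we get {u}; from <S>-><B> u s <D> we get {r, s, u}. So FIRST(<S>) = {r, s, u}.
FIRST(<B> <S>): take FIRST of each symbol in turn, carrying on past any symbol whose FIRST contains epsilon; result {r, s, u}.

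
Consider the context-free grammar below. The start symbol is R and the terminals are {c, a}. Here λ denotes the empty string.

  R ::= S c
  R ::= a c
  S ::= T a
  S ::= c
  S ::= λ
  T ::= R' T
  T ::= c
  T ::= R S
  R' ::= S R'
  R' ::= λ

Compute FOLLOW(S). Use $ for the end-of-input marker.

{a, c}

FIRST(R): from R::=S c we get {a, c}; from R::=a c we get {a}. So FIRST(R) = {a, c}.
FIRST(S): from S::=T a we get {a, c}; from S::=c we get {c}; from S::=λ we get {λ}. So FIRST(S) = {λ, a, c}.
FIRST(R'): from R'::=S R' we get {λ, a, c}; from R'::=λ we get {λ}. So FIRST(R') = {λ, a, c}.
FIRST(T): from T::=R' T we get {a, c}; from T::=c we get {c}; from T::=R S we get {a, c}. So FIRST(T) = {a, c}.
FOLLOW(R) includes $ since R is the start symbol.
FOLLOW(T): in S::=T a, T is followed by a with FIRST {a}; in T::=R' T, the suffix after T is empty (adds nothing new). Thus FOLLOW(T) = {a}.
FOLLOW(R): in T::=R S, R is followed by S with FIRST {λ, a, c}; in T::=R S, the suffix after R is nullable, so FOLLOW(R) ⊇ FOLLOW(T) = {a}. Thus FOLLOW(R) = {$, a, c}.
FOLLOW(R'): in T::=R' T, R' is followed by T with FIRST {a, c}; in R'::=S R', the suffix after R' is empty (adds nothing new). Thus FOLLOW(R') = {a, c}.
FOLLOW(S): in R::=S c, S is followed by c with FIRST {c}; in T::=R S, the suffix after S is empty, so FOLLOW(S) ⊇ FOLLOW(T) = {a}; in R'::=S R', S is followed by R' with FIRST {λ, a, c}; in R'::=S R', the suffix after S is nullable, so FOLLOW(S) ⊇ FOLLOW(R') = {a, c}. Thus FOLLOW(S) = {a, c}.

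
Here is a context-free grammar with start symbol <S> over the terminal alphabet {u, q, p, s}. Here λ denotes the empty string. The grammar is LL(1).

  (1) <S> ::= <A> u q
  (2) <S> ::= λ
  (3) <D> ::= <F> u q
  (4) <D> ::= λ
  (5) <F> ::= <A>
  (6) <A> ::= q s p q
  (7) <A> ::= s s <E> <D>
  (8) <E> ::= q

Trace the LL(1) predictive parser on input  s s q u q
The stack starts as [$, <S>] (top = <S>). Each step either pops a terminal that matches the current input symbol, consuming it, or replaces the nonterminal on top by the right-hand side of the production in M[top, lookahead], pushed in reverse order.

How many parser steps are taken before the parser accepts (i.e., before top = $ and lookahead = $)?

9

     Stack              Input        Action
  1  $ <S>              s s q u q $  expand <S> ::= <A> u q
  2  $ q u <A>          s s q u q $  expand <A> ::= s s <E> <D>
  3  $ q u <D> <E> s s  s s q u q $  match s
  4  $ q u <D> <E> s    s q u q $    match s
  5  $ q u <D> <E>      q u q $      expand <E> ::= q
  6  $ q u <D> q        q u q $      match q
  7  $ q u <D>          u q $        expand <D> ::= λ
  8  $ q u              u q $        match u
  9  $ q                q $          match q
Accept reached after 9 steps.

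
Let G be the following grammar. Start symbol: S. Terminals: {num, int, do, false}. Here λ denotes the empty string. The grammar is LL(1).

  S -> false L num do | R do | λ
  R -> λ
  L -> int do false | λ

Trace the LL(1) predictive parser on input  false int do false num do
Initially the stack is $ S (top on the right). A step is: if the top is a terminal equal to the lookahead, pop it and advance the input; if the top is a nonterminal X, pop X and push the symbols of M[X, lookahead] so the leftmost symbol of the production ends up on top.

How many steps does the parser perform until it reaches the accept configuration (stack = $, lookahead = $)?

8

     Stack                  Input                        Action
  1  $ S                    false int do false num do $  expand S -> false L num do
  2  $ do num L false       false int do false num do $  match false
  3  $ do num L             int do false num do $        expand L -> int do false
  4  $ do num false do int  int do false num do $        match int
  5  $ do num false do      do false num do $            match do
  6  $ do num false         false num do $               match false
  7  $ do num               num do $                     match num
  8  $ do                   do $                         match do
Accept reached after 8 steps.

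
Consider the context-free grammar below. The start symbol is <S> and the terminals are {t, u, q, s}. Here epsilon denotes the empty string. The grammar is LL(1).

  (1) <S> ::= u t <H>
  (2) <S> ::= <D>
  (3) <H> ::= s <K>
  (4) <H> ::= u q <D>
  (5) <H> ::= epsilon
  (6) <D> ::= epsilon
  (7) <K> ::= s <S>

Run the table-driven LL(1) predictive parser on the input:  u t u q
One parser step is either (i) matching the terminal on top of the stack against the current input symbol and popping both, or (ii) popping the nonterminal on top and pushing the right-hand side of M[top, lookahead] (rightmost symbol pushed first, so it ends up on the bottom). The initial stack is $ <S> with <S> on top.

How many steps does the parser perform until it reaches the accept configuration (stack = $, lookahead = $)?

7

step 1: stack=$ <S>  input=u t u q $  — expand <S> ::= u t <H>
step 2: stack=$ <H> t u  input=u t u q $  — match u
step 3: stack=$ <H> t  input=t u q $  — match t
step 4: stack=$ <H>  input=u q $  — expand <H> ::= u q <D>
step 5: stack=$ <D> q u  input=u q $  — match u
step 6: stack=$ <D> q  input=q $  — match q
step 7: stack=$ <D>  input=$  — expand <D> ::= epsilon
Accept reached after 7 steps.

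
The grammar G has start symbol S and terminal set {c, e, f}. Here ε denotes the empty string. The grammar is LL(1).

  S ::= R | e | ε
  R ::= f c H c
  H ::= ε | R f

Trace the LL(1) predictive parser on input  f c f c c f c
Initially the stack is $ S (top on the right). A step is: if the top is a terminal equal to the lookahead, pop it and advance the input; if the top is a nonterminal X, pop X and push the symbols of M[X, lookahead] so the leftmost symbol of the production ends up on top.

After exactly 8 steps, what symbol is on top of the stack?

H

step 1: stack=$ S  input=f c f c c f c $  — expand S ::= R
step 2: stack=$ R  input=f c f c c f c $  — expand R ::= f c H c
step 3: stack=$ c H c f  input=f c f c c f c $  — match f
step 4: stack=$ c H c  input=c f c c f c $  — match c
step 5: stack=$ c H  input=f c c f c $  — expand H ::= R f
step 6: stack=$ c f R  input=f c c f c $  — expand R ::= f c H c
step 7: stack=$ c f c H c f  input=f c c f c $  — match f
step 8: stack=$ c f c H c  input=c c f c $  — match c
Stack after step 8: $ c f c H (top = H).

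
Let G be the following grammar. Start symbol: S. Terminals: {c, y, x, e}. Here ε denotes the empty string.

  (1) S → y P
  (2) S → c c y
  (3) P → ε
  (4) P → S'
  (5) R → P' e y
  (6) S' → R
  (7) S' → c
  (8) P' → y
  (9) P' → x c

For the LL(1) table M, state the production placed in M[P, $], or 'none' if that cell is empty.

FIRST(S) = {c, y}
FIRST(P') = {x, y}
FIRST(R) = {x, y}  (via P' e y)
FIRST(S') = {c, x, y}  (via R)
FIRST(P) = {ε, c, x, y}  (via S')
FOLLOW(S) includes $ since S is the start symbol.
FOLLOW(S): S appears on no right-hand side. Thus FOLLOW(S) = {$}.
FOLLOW(P): in S→y P, the suffix after P is empty, so FOLLOW(P) ⊇ FOLLOW(S) = {$}. Thus FOLLOW(P) = {$}.
For P → ε: FIRST(ε) = {ε}, so it goes in M[P, t] for t ∈ {}; since ε ∈ FIRST, also for every t ∈ FOLLOW(P) = {$}.
For P → S': FIRST(S') = {c, x, y}, so it goes in M[P, t] for t ∈ {c, x, y}.

P → ε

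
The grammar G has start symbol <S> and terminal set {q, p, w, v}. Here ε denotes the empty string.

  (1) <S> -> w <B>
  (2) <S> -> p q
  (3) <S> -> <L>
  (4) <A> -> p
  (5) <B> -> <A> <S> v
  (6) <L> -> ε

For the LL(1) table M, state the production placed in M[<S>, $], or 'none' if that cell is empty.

<S> -> <L>

FIRST(<A>) = {p}
FIRST(<L>) = {ε}
FIRST(<S>) = {ε, p, w}  (via <L>)
FIRST(<B>) = {p}  (via <A> <S> v)
FOLLOW(<S>) includes $ since <S> is the start symbol.
FOLLOW(<S>): in <B>-><A> <S> v, <S> is followed by v with FIRST {v}. Thus FOLLOW(<S>) = {$, v}.
For <S> -> w <B>: FIRST(w <B>) = {w}, so it goes in M[<S>, t] for t ∈ {w}.
For <S> -> p q: FIRST(p q) = {p}, so it goes in M[<S>, t] for t ∈ {p}.
For <S> -> <L>: FIRST(<L>) = {ε}, so it goes in M[<S>, t] for t ∈ {}; since ε ∈ FIRST, also for every t ∈ FOLLOW(<S>) = {$, v}.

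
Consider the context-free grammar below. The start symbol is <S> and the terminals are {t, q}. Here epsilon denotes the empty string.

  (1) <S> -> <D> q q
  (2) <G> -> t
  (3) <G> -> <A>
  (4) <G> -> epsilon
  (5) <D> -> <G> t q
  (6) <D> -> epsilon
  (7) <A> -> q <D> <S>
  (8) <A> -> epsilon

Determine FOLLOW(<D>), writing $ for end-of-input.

{q, t}

FIRST(<A>): from <A>->q <D> <S> we get {q}; from <A>->epsilon we get {epsilon}. So FIRST(<A>) = {epsilon, q}.
FIRST(<G>): from <G>->t we get {t}; from <G>-><A> we get {epsilon, q}; from <G>->epsilon we get {epsilon}. So FIRST(<G>) = {epsilon, q, t}.
FIRST(<D>): from <D>-><G> t q we get {q, t}; from <D>->epsilon we get {epsilon}. So FIRST(<D>) = {epsilon, q, t}.
FIRST(<S>): from <S>-><D> q q we get {q, t}. So FIRST(<S>) = {q, t}.
FOLLOW(<S>) includes $ since <S> is the start symbol.
FOLLOW(<G>): in <D>-><G> t q, <G> is followed by t q with FIRST {t}. Thus FOLLOW(<G>) = {t}.
FOLLOW(<D>): in <S>-><D> q q, <D> is followed by q q with FIRST {q}; in <A>->q <D> <S>, <D> is followed by <S> with FIRST {q, t}. Thus FOLLOW(<D>) = {q, t}.
FOLLOW(<A>): in <G>-><A>, the suffix after <A> is empty, so FOLLOW(<A>) ⊇ FOLLOW(<G>) = {t}. Thus FOLLOW(<A>) = {t}.
FOLLOW(<S>): in <A>->q <D> <S>, the suffix after <S> is empty, so FOLLOW(<S>) ⊇ FOLLOW(<A>) = {t}. Thus FOLLOW(<S>) = {$, t}.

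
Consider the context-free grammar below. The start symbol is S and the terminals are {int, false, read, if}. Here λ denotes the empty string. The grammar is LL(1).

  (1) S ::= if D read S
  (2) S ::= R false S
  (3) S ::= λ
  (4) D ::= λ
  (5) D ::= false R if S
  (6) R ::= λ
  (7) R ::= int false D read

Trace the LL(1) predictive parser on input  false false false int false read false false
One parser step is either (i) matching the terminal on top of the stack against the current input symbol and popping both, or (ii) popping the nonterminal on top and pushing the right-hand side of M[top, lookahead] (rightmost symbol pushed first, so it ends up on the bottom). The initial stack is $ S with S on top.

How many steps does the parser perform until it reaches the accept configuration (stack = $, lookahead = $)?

20

      Stack                       Input                                           Action
   1  $ S                         false false false int false read false false $  expand S ::= R false S
   2  $ S false R                 false false false int false read false false $  expand R ::= λ
   3  $ S false                   false false false int false read false false $  match false
   4  $ S                         false false int false read false false $        expand S ::= R false S
   5  $ S false R                 false false int false read false false $        expand R ::= λ
   6  $ S false                   false false int false read false false $        match false
   7  $ S                         false int false read false false $              expand S ::= R false S
   8  $ S false R                 false int false read false false $              expand R ::= λ
   9  $ S false                   false int false read false false $              match false
  10  $ S                         int false read false false $                    expand S ::= R false S
  11  $ S false R                 int false read false false $                    expand R ::= int false D read
  12  $ S false read D false int  int false read false false $                    match int
  13  $ S false read D false      false read false false $                        match false
  14  $ S false read D            read false false $                              expand D ::= λ
  15  $ S false read              read false false $                              match read
  16  $ S false                   false false $                                   match false
  17  $ S                         false $                                         expand S ::= R false S
  18  $ S false R                 false $                                         expand R ::= λ
  19  $ S false                   false $                                         match false
  20  $ S                         $                                               expand S ::= λ
Accept reached after 20 steps.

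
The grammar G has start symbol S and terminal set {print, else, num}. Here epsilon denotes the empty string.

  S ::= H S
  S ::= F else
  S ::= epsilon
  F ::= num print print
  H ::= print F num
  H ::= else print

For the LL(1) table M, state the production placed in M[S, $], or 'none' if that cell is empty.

FIRST(F): from F::=num print print we get {num}. So FIRST(F) = {num}.
FIRST(H): from H::=print F num we get {print}; from H::=else print we get {else}. So FIRST(H) = {else, print}.
FIRST(S): from S::=H S we get {else, print}; from S::=F else we get {num}; from S::=epsilon we get {epsilon}. So FIRST(S) = {epsilon, else, num, print}.
FOLLOW(S) includes $ since S is the start symbol.
FOLLOW(S): in S::=H S, the suffix after S is empty (adds nothing new). Thus FOLLOW(S) = {$}.
For S ::= H S: FIRST(H S) = {else, print}, so it goes in M[S, t] for t ∈ {else, print}.
For S ::= F else: FIRST(F else) = {num}, so it goes in M[S, t] for t ∈ {num}.
For S ::= epsilon: FIRST(epsilon) = {epsilon}, so it goes in M[S, t] for t ∈ {}; since epsilon ∈ FIRST, also for every t ∈ FOLLOW(S) = {$}.

S ::= epsilon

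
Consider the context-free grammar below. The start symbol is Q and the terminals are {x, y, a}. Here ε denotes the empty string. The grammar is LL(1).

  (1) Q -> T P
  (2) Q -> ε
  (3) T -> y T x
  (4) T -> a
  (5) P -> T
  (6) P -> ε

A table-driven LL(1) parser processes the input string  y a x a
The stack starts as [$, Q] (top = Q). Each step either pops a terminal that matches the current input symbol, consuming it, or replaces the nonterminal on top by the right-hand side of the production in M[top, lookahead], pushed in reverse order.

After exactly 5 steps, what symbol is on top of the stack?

     Stack      Input      Action
  1  $ Q        y a x a $  expand Q -> T P
  2  $ P T      y a x a $  expand T -> y T x
  3  $ P x T y  y a x a $  match y
  4  $ P x T    a x a $    expand T -> a
  5  $ P x a    a x a $    match a
Stack after step 5: $ P x (top = x).

x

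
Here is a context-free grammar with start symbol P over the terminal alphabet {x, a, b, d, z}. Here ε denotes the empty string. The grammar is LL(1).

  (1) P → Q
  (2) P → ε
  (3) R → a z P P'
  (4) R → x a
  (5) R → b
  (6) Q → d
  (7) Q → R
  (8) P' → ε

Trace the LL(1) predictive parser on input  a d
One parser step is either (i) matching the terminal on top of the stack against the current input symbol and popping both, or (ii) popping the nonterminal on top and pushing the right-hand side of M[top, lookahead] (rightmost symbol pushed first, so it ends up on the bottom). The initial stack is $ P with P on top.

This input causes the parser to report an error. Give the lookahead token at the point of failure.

step 1: stack=$ P  input=a d $  — expand P → Q
step 2: stack=$ Q  input=a d $  — expand Q → R
step 3: stack=$ R  input=a d $  — expand R → a z P P'
step 4: stack=$ P' P z a  input=a d $  — match a
step 5: stack=$ P' P z  input=d $  — error: top is terminal z but lookahead is d

d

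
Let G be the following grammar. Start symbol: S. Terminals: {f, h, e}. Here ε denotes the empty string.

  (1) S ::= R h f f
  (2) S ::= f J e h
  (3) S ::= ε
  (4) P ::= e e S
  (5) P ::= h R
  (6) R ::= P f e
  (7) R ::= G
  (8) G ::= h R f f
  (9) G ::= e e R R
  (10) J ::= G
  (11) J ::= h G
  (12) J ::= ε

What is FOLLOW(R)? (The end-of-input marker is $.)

FIRST(P) = {e, h}
FIRST(G) = {e, h}
FIRST(R) = {e, h}  (via P f e, G)
FIRST(J) = {ε, e, h}  (via G)
FIRST(S) = {ε, e, f, h}  (via R h f f)
FOLLOW(S) includes $ since S is the start symbol.
FOLLOW(P): in R::=P f e, P is followed by f e with FIRST {f}. Thus FOLLOW(P) = {f}.
FOLLOW(S): in P::=e e S, the suffix after S is empty, so FOLLOW(S) ⊇ FOLLOW(P) = {f}. Thus FOLLOW(S) = {$, f}.
FOLLOW(J): in S::=f J e h, J is followed by e h with FIRST {e}. Thus FOLLOW(J) = {e}.
FOLLOW(R): in S::=R h f f, R is followed by h f f with FIRST {h}; in P::=h R, the suffix after R is empty, so FOLLOW(R) ⊇ FOLLOW(P) = {f}; in G::=h R f f, R is followed by f f with FIRST {f}; in G::=e e R R (occurrence 1), R is followed by R with FIRST {e, h}; in G::=e e R R (occurrence 2), the suffix after R is empty, so FOLLOW(R) ⊇ FOLLOW(G) = {e, f, h}. Thus FOLLOW(R) = {e, f, h}.
FOLLOW(G): in R::=G, the suffix after G is empty, so FOLLOW(G) ⊇ FOLLOW(R) = {e, f, h}; in J::=G, the suffix after G is empty, so FOLLOW(G) ⊇ FOLLOW(J) = {e}; in J::=h G, the suffix after G is empty, so FOLLOW(G) ⊇ FOLLOW(J) = {e}. Thus FOLLOW(G) = {e, f, h}.

{e, f, h}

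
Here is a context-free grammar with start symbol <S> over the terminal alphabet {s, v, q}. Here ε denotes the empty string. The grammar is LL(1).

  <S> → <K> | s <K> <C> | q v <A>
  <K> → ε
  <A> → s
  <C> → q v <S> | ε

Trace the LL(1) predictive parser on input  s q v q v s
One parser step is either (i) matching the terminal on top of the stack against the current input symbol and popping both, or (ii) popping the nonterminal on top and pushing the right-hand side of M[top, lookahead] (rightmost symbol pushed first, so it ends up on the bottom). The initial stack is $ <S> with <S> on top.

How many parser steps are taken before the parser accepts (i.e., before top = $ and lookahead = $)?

      Stack        Input          Action
   1  $ <S>        s q v q v s $  expand <S> → s <K> <C>
   2  $ <C> <K> s  s q v q v s $  match s
   3  $ <C> <K>    q v q v s $    expand <K> → ε
   4  $ <C>        q v q v s $    expand <C> → q v <S>
   5  $ <S> v q    q v q v s $    match q
   6  $ <S> v      v q v s $      match v
   7  $ <S>        q v s $        expand <S> → q v <A>
   8  $ <A> v q    q v s $        match q
   9  $ <A> v      v s $          match v
  10  $ <A>        s $            expand <A> → s
  11  $ s          s $            match s
Accept reached after 11 steps.

11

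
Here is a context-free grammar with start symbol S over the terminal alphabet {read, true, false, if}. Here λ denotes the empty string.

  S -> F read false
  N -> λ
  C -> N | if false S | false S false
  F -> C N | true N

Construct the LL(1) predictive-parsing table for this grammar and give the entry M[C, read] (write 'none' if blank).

C -> N

FIRST(N) = {λ}
FIRST(C) = {λ, false, if}  (via N)
FIRST(F) = {λ, false, if, true}  (via C N)
FIRST(S) = {false, if, read, true}  (via F read false)
FOLLOW(S) includes $ since S is the start symbol.
FOLLOW(F): in S->F read false, F is followed by read false with FIRST {read}. Thus FOLLOW(F) = {read}.
FOLLOW(C): in F->C N, C is followed by N with FIRST {λ}; in F->C N, the suffix after C is nullable, so FOLLOW(C) ⊇ FOLLOW(F) = {read}. Thus FOLLOW(C) = {read}.
For C -> N: FIRST(N) = {λ}, so it goes in M[C, t] for t ∈ {}; since λ ∈ FIRST, also for every t ∈ FOLLOW(C) = {read}.
For C -> if false S: FIRST(if false S) = {if}, so it goes in M[C, t] for t ∈ {if}.
For C -> false S false: FIRST(false S false) = {false}, so it goes in M[C, t] for t ∈ {false}.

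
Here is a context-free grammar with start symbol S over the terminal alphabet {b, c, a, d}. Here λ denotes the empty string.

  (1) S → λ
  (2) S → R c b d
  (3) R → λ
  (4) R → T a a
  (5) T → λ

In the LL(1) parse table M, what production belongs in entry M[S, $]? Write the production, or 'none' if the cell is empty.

FIRST(T): from T→λ we get {λ}. So FIRST(T) = {λ}.
FIRST(R): from R→λ we get {λ}; from R→T a a we get {a}. So FIRST(R) = {λ, a}.
FIRST(S): from S→λ we get {λ}; from S→R c b d we get {a, c}. So FIRST(S) = {λ, a, c}.
FOLLOW(S) includes $ since S is the start symbol.
FOLLOW(S): S appears on no right-hand side. Thus FOLLOW(S) = {$}.
For S → λ: FIRST(λ) = {λ}, so it goes in M[S, t] for t ∈ {}; since λ ∈ FIRST, also for every t ∈ FOLLOW(S) = {$}.
For S → R c b d: FIRST(R c b d) = {a, c}, so it goes in M[S, t] for t ∈ {a, c}.

S → λ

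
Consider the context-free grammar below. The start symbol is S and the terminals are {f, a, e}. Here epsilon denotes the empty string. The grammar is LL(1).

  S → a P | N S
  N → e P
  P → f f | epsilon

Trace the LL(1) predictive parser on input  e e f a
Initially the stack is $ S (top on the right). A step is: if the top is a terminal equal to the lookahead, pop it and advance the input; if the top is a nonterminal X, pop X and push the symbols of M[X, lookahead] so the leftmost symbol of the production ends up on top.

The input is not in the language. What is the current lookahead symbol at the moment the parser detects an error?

      Stack    Input      Action
   1  $ S      e e f a $  expand S → N S
   2  $ S N    e e f a $  expand N → e P
   3  $ S P e  e e f a $  match e
   4  $ S P    e f a $    expand P → epsilon
   5  $ S      e f a $    expand S → N S
   6  $ S N    e f a $    expand N → e P
   7  $ S P e  e f a $    match e
   8  $ S P    f a $      expand P → f f
   9  $ S f f  f a $      match f
  10  $ S f    a $        error: top is terminal f but lookahead is a

a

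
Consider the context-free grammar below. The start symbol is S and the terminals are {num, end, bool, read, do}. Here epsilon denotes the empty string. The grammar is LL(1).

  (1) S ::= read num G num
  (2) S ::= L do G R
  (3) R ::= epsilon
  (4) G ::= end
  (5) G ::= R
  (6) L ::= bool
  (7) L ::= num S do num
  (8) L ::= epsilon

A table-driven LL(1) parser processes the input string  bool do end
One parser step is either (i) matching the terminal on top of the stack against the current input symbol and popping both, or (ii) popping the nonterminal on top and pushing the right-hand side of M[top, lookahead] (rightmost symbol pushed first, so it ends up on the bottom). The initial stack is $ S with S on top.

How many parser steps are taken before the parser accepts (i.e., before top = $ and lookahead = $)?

     Stack          Input          Action
  1  $ S            bool do end $  expand S ::= L do G R
  2  $ R G do L     bool do end $  expand L ::= bool
  3  $ R G do bool  bool do end $  match bool
  4  $ R G do       do end $       match do
  5  $ R G          end $          expand G ::= end
  6  $ R end        end $          match end
  7  $ R            $              expand R ::= epsilon
Accept reached after 7 steps.

7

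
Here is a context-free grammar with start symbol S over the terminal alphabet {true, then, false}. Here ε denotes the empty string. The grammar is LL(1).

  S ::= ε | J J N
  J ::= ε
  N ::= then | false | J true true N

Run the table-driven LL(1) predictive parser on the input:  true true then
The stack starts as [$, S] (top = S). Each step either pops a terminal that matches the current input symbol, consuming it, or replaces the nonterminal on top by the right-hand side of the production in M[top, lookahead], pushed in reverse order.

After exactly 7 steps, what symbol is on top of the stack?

N

     Stack            Input             Action
  1  $ S              true true then $  expand S ::= J J N
  2  $ N J J          true true then $  expand J ::= ε
  3  $ N J            true true then $  expand J ::= ε
  4  $ N              true true then $  expand N ::= J true true N
  5  $ N true true J  true true then $  expand J ::= ε
  6  $ N true true    true true then $  match true
  7  $ N true         true then $       match true
Stack after step 7: $ N (top = N).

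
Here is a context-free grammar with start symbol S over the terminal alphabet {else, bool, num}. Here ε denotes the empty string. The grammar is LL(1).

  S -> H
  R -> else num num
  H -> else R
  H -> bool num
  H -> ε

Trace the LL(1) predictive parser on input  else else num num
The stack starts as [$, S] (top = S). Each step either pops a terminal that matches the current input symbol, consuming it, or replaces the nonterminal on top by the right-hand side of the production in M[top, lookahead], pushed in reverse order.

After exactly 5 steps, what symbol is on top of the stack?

     Stack           Input                Action
  1  $ S             else else num num $  expand S -> H
  2  $ H             else else num num $  expand H -> else R
  3  $ R else        else else num num $  match else
  4  $ R             else num num $       expand R -> else num num
  5  $ num num else  else num num $       match else
Stack after step 5: $ num num (top = num).

num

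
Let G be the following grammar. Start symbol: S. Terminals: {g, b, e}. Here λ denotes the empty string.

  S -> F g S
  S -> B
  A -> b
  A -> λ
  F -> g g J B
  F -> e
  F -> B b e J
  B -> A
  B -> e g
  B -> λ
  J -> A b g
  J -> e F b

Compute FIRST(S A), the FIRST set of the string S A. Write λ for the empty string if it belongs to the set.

{λ, b, e, g}

FIRST(A) = {λ, b}
FIRST(B) = {λ, b, e}  (via A)
FIRST(J) = {b, e}  (via A b g)
FIRST(F) = {b, e, g}  (via B b e J)
FIRST(S) = {λ, b, e, g}  (via F g S, B)
FIRST(S A): take FIRST of each symbol in turn, carrying on past any symbol whose FIRST contains λ; result {λ, b, e, g}.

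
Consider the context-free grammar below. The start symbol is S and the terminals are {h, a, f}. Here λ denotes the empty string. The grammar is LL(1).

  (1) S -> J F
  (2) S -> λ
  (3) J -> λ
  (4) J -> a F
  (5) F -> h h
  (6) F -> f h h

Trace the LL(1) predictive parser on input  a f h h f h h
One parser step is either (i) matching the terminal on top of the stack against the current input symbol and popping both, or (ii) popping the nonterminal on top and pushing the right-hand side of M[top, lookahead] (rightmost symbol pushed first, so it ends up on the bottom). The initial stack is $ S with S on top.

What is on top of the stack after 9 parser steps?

step 1: stack=$ S  input=a f h h f h h $  — expand S -> J F
step 2: stack=$ F J  input=a f h h f h h $  — expand J -> a F
step 3: stack=$ F F a  input=a f h h f h h $  — match a
step 4: stack=$ F F  input=f h h f h h $  — expand F -> f h h
step 5: stack=$ F h h f  input=f h h f h h $  — match f
step 6: stack=$ F h h  input=h h f h h $  — match h
step 7: stack=$ F h  input=h f h h $  — match h
step 8: stack=$ F  input=f h h $  — expand F -> f h h
step 9: stack=$ h h f  input=f h h $  — match f
Stack after step 9: $ h h (top = h).

h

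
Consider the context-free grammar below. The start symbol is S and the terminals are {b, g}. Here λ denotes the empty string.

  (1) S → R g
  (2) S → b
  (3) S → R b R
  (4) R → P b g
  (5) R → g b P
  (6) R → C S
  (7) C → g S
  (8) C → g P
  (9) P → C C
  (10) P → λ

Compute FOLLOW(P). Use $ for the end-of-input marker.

{$, b, g}

FIRST(C) = {g}
FIRST(P) = {λ, g}  (via C C)
FIRST(R) = {b, g}  (via P b g, C S)
FIRST(S) = {b, g}  (via R g, R b R)
FOLLOW(S) includes $ since S is the start symbol.
FOLLOW(S): in R→C S, the suffix after S is empty, so FOLLOW(S) ⊇ FOLLOW(R) = {$, b, g}; in C→g S, the suffix after S is empty, so FOLLOW(S) ⊇ FOLLOW(C) = {$, b, g}. Thus FOLLOW(S) = {$, b, g}.
FOLLOW(R): in S→R g, R is followed by g with FIRST {g}; in S→R b R (occurrence 1), R is followed by b R with FIRST {b}; in S→R b R (occurrence 2), the suffix after R is empty, so FOLLOW(R) ⊇ FOLLOW(S) = {$, b, g}. Thus FOLLOW(R) = {$, b, g}.
FOLLOW(C): in R→C S, C is followed by S with FIRST {b, g}; in P→C C (occurrence 1), C is followed by C with FIRST {g}; in P→C C (occurrence 2), the suffix after C is empty, so FOLLOW(C) ⊇ FOLLOW(P) = {$, b, g}. Thus FOLLOW(C) = {$, b, g}.
FOLLOW(P): in R→P b g, P is followed by b g with FIRST {b}; in R→g b P, the suffix after P is empty, so FOLLOW(P) ⊇ FOLLOW(R) = {$, b, g}; in C→g P, the suffix after P is empty, so FOLLOW(P) ⊇ FOLLOW(C) = {$, b, g}. Thus FOLLOW(P) = {$, b, g}.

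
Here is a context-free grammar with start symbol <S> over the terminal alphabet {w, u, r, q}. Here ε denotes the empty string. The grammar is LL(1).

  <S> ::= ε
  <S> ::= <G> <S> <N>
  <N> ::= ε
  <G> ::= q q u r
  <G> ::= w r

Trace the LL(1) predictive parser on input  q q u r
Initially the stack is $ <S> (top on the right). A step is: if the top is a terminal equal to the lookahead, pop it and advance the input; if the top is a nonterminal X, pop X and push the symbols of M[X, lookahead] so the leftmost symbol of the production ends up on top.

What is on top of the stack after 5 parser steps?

step 1: stack=$ <S>  input=q q u r $  — expand <S> ::= <G> <S> <N>
step 2: stack=$ <N> <S> <G>  input=q q u r $  — expand <G> ::= q q u r
step 3: stack=$ <N> <S> r u q q  input=q q u r $  — match q
step 4: stack=$ <N> <S> r u q  input=q u r $  — match q
step 5: stack=$ <N> <S> r u  input=u r $  — match u
Stack after step 5: $ <N> <S> r (top = r).

r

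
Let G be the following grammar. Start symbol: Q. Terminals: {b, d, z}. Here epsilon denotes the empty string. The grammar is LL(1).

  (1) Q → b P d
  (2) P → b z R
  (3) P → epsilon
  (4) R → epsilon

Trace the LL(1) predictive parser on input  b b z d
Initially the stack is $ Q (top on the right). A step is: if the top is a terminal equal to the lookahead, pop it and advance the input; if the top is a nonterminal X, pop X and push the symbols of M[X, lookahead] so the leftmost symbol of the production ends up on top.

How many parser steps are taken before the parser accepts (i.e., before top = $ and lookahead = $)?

7

     Stack      Input      Action
  1  $ Q        b b z d $  expand Q → b P d
  2  $ d P b    b b z d $  match b
  3  $ d P      b z d $    expand P → b z R
  4  $ d R z b  b z d $    match b
  5  $ d R z    z d $      match z
  6  $ d R      d $        expand R → epsilon
  7  $ d        d $        match d
Accept reached after 7 steps.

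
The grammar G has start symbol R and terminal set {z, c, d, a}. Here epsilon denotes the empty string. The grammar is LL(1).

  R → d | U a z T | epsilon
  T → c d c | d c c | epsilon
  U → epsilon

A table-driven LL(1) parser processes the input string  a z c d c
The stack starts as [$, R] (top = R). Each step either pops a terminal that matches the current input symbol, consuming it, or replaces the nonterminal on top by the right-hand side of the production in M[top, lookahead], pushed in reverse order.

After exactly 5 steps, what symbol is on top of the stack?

c

step 1: stack=$ R  input=a z c d c $  — expand R → U a z T
step 2: stack=$ T z a U  input=a z c d c $  — expand U → epsilon
step 3: stack=$ T z a  input=a z c d c $  — match a
step 4: stack=$ T z  input=z c d c $  — match z
step 5: stack=$ T  input=c d c $  — expand T → c d c
Stack after step 5: $ c d c (top = c).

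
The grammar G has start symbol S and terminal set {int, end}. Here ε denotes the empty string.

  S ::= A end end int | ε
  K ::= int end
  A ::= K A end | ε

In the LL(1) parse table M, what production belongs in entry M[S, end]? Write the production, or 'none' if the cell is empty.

FIRST(K) = {int}
FIRST(A) = {ε, int}  (via K A end)
FIRST(S) = {ε, end, int}  (via A end end int)
FOLLOW(S) includes $ since S is the start symbol.
FOLLOW(S): S appears on no right-hand side. Thus FOLLOW(S) = {$}.
For S ::= A end end int: FIRST(A end end int) = {end, int}, so it goes in M[S, t] for t ∈ {end, int}.
For S ::= ε: FIRST(ε) = {ε}, so it goes in M[S, t] for t ∈ {}; since ε ∈ FIRST, also for every t ∈ FOLLOW(S) = {$}.

S ::= A end end int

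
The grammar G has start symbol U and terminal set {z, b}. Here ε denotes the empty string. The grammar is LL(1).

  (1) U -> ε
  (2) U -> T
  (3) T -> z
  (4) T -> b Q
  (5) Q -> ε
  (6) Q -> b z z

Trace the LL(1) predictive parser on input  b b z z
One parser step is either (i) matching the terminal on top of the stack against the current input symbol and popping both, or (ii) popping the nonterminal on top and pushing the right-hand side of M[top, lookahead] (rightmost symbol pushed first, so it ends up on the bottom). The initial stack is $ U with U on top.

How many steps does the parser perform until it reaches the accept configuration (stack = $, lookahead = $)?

7

step 1: stack=$ U  input=b b z z $  — expand U -> T
step 2: stack=$ T  input=b b z z $  — expand T -> b Q
step 3: stack=$ Q b  input=b b z z $  — match b
step 4: stack=$ Q  input=b z z $  — expand Q -> b z z
step 5: stack=$ z z b  input=b z z $  — match b
step 6: stack=$ z z  input=z z $  — match z
step 7: stack=$ z  input=z $  — match z
Accept reached after 7 steps.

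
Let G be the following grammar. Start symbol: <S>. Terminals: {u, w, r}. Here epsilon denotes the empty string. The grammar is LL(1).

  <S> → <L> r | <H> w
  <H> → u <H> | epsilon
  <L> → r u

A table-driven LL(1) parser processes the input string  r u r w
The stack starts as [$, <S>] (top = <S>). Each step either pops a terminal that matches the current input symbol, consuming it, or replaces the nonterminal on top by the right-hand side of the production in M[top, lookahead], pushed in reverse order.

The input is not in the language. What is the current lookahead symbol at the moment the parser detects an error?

w

     Stack    Input      Action
  1  $ <S>    r u r w $  expand <S> → <L> r
  2  $ r <L>  r u r w $  expand <L> → r u
  3  $ r u r  r u r w $  match r
  4  $ r u    u r w $    match u
  5  $ r      r w $      match r
  6  $        w $        error: stack empty but input remains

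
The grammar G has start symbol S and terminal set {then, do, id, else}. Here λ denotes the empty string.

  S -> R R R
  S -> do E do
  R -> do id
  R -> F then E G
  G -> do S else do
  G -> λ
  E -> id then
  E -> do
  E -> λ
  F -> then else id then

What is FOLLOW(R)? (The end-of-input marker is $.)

{$, do, else, then}

FIRST(G) = {λ, do}
FIRST(E) = {λ, do, id}
FIRST(F) = {then}
FIRST(R) = {do, then}  (via F then E G)
FIRST(S) = {do, then}  (via R R R)
FOLLOW(S) includes $ since S is the start symbol.
FOLLOW(S): in G->do S else do, S is followed by else do with FIRST {else}. Thus FOLLOW(S) = {$, else}.
FOLLOW(R): in S->R R R (occurrence 1), R is followed by R R with FIRST {do, then}; in S->R R R (occurrence 2), R is followed by R with FIRST {do, then}; in S->R R R (occurrence 3), the suffix after R is empty, so FOLLOW(R) ⊇ FOLLOW(S) = {$, else}. Thus FOLLOW(R) = {$, do, else, then}.
FOLLOW(G): in R->F then E G, the suffix after G is empty, so FOLLOW(G) ⊇ FOLLOW(R) = {$, do, else, then}. Thus FOLLOW(G) = {$, do, else, then}.
FOLLOW(E): in S->do E do, E is followed by do with FIRST {do}; in R->F then E G, E is followed by G with FIRST {λ, do}; in R->F then E G, the suffix after E is nullable, so FOLLOW(E) ⊇ FOLLOW(R) = {$, do, else, then}. Thus FOLLOW(E) = {$, do, else, then}.
FOLLOW(F): in R->F then E G, F is followed by then E G with FIRST {then}. Thus FOLLOW(F) = {then}.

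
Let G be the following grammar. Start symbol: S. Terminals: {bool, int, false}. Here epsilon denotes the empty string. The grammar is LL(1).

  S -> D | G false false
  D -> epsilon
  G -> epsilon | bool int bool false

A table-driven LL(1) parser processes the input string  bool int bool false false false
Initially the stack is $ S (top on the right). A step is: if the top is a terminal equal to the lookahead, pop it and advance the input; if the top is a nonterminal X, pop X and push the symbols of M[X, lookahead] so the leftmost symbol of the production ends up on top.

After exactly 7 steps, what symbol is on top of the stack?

false

step 1: stack=$ S  input=bool int bool false false false $  — expand S -> G false false
step 2: stack=$ false false G  input=bool int bool false false false $  — expand G -> bool int bool false
step 3: stack=$ false false false bool int bool  input=bool int bool false false false $  — match bool
step 4: stack=$ false false false bool int  input=int bool false false false $  — match int
step 5: stack=$ false false false bool  input=bool false false false $  — match bool
step 6: stack=$ false false false  input=false false false $  — match false
step 7: stack=$ false false  input=false false $  — match false
Stack after step 7: $ false (top = false).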